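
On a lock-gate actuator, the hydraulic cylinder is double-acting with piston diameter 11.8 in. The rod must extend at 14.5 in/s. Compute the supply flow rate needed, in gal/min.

Cap-side area A_cap = π/4 × (11.8 in)² = 109.4 in^2
Q = A × v

Q ≈ 412 gal/min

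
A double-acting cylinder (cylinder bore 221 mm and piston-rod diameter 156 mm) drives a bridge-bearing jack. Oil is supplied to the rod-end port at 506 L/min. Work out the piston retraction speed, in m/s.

Rod-side annular area A_ann = π/4 × (221² − 156²) = 19250 mm^2
Flow into the rod-end port fills the annular volume.
v = Q / A

v ≈ 0.438 m/s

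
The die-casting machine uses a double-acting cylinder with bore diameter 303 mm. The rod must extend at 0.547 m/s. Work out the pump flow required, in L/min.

Cap-side area A_cap = π/4 × (303 mm)² = 72110 mm^2
Q = A × v

Q ≈ 2370 L/min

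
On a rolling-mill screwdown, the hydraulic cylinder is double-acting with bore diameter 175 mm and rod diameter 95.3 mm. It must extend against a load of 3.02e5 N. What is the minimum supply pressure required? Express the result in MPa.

Cap-side area A_cap = π/4 × (175 mm)² = 24050 mm^2
P = F / A = 3.02e5 N / A

P ≈ 12.6 MPa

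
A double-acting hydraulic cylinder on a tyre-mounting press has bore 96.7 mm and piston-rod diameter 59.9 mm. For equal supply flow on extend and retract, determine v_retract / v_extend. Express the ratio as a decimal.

v_ret/v_ext ≈ 1.62

Cap-side area A_cap = π/4 × (96.7 mm)² = 7344 mm^2
Rod-side annular area A_ann = π/4 × (96.7² − 59.9²) = 4526 mm^2
For equal Q, v ∝ 1/A, so v_ret/v_ext = A_cap/A_ann.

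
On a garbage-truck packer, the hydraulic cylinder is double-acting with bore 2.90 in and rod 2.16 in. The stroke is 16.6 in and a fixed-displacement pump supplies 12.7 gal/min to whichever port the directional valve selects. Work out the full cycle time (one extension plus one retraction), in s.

Cap-side area A_cap = π/4 × (2.90 in)² = 6.605 in^2
Rod-side annular area A_ann = π/4 × (2.90² − 2.16²) = 2.941 in^2
t_ext = A_cap·L/Q = 2.242 s
t_ret = A_ann·L/Q = 0.9984 s
t_cycle = t_ext + t_ret

t ≈ 3.24 s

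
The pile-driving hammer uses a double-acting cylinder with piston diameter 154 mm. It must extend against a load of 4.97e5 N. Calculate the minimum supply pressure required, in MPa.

P ≈ 26.7 MPa

Cap-side area A_cap = π/4 × (154 mm)² = 18630 mm^2
P = F / A = 4.97e5 N / A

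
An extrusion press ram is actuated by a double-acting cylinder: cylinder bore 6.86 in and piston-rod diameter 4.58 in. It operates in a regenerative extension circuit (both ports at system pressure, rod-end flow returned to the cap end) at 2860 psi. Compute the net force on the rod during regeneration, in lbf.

F ≈ 47100 lbf

With equal pressure on both faces, forces on the annular region cancel; the net push is pressure × rod cross-section.
Rod cross-section A_rod = π/4 × (4.58 in)² = 16.47 in^2
F = P × A_rod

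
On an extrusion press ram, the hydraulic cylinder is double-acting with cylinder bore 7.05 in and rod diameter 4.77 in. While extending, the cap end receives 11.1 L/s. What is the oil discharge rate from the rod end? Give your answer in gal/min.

Q_out ≈ 95.4 gal/min

Cap-side area A_cap = π/4 × (7.05 in)² = 39.04 in^2
Rod-side annular area A_ann = π/4 × (7.05² − 4.77²) = 21.17 in^2
Piston speed v = Q_in/A_cap; rod-end outflow Q_out = v × A_ann = Q_in × A_ann/A_cap.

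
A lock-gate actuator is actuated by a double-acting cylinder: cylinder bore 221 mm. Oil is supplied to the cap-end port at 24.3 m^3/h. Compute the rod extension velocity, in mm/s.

Cap-side area A_cap = π/4 × (221 mm)² = 38360 mm^2
v = Q / A

v ≈ 176 mm/s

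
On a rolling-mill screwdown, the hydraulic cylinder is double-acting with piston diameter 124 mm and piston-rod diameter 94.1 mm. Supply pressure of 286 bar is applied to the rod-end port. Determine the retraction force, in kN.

F ≈ 146 kN

Rod-side annular area A_ann = π/4 × (124² − 94.1²) = 5122 mm^2
On retraction the pressure acts on the annular area (bore minus rod).
F = P × A_ann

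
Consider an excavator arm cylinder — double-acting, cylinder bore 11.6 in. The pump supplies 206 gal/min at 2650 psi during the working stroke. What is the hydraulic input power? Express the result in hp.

W ≈ 318 hp

Hydraulic power = P × Q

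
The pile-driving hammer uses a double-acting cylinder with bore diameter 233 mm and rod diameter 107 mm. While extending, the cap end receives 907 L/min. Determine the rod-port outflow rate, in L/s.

Q_out ≈ 11.9 L/s

Cap-side area A_cap = π/4 × (233 mm)² = 42640 mm^2
Rod-side annular area A_ann = π/4 × (233² − 107²) = 33650 mm^2
Piston speed v = Q_in/A_cap; rod-end outflow Q_out = v × A_ann = Q_in × A_ann/A_cap.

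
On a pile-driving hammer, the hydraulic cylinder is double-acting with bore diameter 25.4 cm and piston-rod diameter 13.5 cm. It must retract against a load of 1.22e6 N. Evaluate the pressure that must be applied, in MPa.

P ≈ 33.6 MPa

Rod-side annular area A_ann = π/4 × (25.4² − 13.5²) = 363.6 cm^2
Retraction: pressure acts on the annular area.
P = F / A = 1.22e6 N / A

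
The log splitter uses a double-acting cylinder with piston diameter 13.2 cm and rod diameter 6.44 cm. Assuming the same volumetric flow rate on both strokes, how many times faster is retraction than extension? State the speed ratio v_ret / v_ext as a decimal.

Cap-side area A_cap = π/4 × (13.2 cm)² = 136.8 cm^2
Rod-side annular area A_ann = π/4 × (13.2² − 6.44²) = 104.3 cm^2
For equal Q, v ∝ 1/A, so v_ret/v_ext = A_cap/A_ann.

v_ret/v_ext ≈ 1.31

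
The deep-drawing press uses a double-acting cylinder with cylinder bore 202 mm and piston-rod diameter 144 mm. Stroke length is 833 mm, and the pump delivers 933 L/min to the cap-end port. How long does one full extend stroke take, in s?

Cap-side area A_cap = π/4 × (202 mm)² = 32050 mm^2
Swept volume V = A × L; t = V / Q = A·L / Q

t ≈ 1.72 s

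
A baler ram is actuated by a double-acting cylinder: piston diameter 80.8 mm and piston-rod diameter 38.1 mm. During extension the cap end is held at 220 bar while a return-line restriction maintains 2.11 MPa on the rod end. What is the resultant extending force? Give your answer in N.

F ≈ 1.04e5 N

Cap-side area A_cap = π/4 × (80.8 mm)² = 5128 mm^2
Rod-side annular area A_ann = π/4 × (80.8² − 38.1²) = 3987 mm^2
Net thrust = P_cap·A_cap − P_rod·A_ann = 1.128e5 N − 8414 N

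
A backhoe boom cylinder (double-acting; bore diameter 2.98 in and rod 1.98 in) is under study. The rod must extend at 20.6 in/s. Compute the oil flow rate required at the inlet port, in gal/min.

Q ≈ 37.3 gal/min

Cap-side area A_cap = π/4 × (2.98 in)² = 6.975 in^2
Q = A × v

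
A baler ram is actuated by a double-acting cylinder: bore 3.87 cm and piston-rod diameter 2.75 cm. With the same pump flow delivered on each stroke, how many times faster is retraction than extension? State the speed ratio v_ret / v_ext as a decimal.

Cap-side area A_cap = π/4 × (3.87 cm)² = 11.76 cm^2
Rod-side annular area A_ann = π/4 × (3.87² − 2.75²) = 5.823 cm^2
For equal Q, v ∝ 1/A, so v_ret/v_ext = A_cap/A_ann.

v_ret/v_ext ≈ 2.02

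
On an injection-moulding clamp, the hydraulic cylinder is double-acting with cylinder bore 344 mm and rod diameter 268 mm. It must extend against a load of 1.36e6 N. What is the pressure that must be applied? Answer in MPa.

P ≈ 14.6 MPa

Cap-side area A_cap = π/4 × (344 mm)² = 92940 mm^2
P = F / A = 1.36e6 N / A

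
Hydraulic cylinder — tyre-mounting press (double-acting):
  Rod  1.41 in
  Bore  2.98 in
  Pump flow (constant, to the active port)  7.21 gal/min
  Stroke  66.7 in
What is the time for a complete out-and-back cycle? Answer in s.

Cap-side area A_cap = π/4 × (2.98 in)² = 6.975 in^2
Rod-side annular area A_ann = π/4 × (2.98² − 1.41²) = 5.413 in^2
t_ext = A_cap·L/Q = 16.76 s
t_ret = A_ann·L/Q = 13.01 s
t_cycle = t_ext + t_ret

t ≈ 29.8 s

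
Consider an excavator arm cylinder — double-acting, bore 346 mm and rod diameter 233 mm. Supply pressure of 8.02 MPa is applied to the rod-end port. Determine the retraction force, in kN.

F ≈ 412 kN

Rod-side annular area A_ann = π/4 × (346² − 233²) = 51390 mm^2
On retraction the pressure acts on the annular area (bore minus rod).
F = P × A_ann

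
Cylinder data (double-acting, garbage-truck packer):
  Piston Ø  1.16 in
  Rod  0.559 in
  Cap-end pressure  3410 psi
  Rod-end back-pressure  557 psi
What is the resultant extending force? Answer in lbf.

Cap-side area A_cap = π/4 × (1.16 in)² = 1.057 in^2
Rod-side annular area A_ann = π/4 × (1.16² − 0.559²) = 0.8114 in^2
Net thrust = P_cap·A_cap − P_rod·A_ann = 3604 lbf − 452.0 lbf

F ≈ 3150 lbf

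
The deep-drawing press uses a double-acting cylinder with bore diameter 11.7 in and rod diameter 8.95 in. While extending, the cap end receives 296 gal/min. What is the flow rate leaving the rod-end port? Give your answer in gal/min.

Q_out ≈ 123 gal/min

Cap-side area A_cap = π/4 × (11.7 in)² = 107.5 in^2
Rod-side annular area A_ann = π/4 × (11.7² − 8.95²) = 44.60 in^2
Piston speed v = Q_in/A_cap; rod-end outflow Q_out = v × A_ann = Q_in × A_ann/A_cap.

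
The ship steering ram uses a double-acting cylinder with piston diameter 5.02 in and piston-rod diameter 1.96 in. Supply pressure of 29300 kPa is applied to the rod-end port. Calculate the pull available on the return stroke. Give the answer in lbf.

Rod-side annular area A_ann = π/4 × (5.02² − 1.96²) = 16.78 in^2
On retraction the pressure acts on the annular area (bore minus rod).
F = P × A_ann

F ≈ 71300 lbf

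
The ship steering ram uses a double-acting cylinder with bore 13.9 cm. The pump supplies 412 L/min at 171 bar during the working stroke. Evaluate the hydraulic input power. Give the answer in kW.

W ≈ 117 kW

Hydraulic power = P × Q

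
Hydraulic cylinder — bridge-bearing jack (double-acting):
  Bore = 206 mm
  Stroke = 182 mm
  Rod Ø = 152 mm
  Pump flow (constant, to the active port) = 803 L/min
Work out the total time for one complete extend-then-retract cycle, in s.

t ≈ 0.660 s

Cap-side area A_cap = π/4 × (206 mm)² = 33330 mm^2
Rod-side annular area A_ann = π/4 × (206² − 152²) = 15180 mm^2
t_ext = A_cap·L/Q = 0.4532 s
t_ret = A_ann·L/Q = 0.2065 s
t_cycle = t_ext + t_ret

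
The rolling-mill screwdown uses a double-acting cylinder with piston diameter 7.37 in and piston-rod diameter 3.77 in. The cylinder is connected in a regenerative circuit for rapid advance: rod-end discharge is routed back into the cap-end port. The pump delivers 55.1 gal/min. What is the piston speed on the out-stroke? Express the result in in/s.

In regeneration the rod-end outflow joins the pump flow into the cap end, so the net volume the pump must supply per unit advance equals the rod cross-section area.
Rod cross-section A_rod = π/4 × (3.77 in)² = 11.16 in^2
v = Q_pump / A_rod

v ≈ 19.0 in/s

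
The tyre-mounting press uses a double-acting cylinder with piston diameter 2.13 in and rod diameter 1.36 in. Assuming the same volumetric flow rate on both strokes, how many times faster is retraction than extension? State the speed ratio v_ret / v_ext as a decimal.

Cap-side area A_cap = π/4 × (2.13 in)² = 3.563 in^2
Rod-side annular area A_ann = π/4 × (2.13² − 1.36²) = 2.111 in^2
For equal Q, v ∝ 1/A, so v_ret/v_ext = A_cap/A_ann.

v_ret/v_ext ≈ 1.69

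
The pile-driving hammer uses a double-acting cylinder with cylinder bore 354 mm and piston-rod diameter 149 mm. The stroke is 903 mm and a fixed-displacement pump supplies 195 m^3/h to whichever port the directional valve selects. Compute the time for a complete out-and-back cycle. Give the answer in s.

t ≈ 2.99 s

Cap-side area A_cap = π/4 × (354 mm)² = 98420 mm^2
Rod-side annular area A_ann = π/4 × (354² − 149²) = 80990 mm^2
t_ext = A_cap·L/Q = 1.641 s
t_ret = A_ann·L/Q = 1.350 s
t_cycle = t_ext + t_ret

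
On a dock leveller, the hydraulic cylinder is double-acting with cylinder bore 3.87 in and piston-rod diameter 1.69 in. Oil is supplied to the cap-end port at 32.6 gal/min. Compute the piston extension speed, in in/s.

Cap-side area A_cap = π/4 × (3.87 in)² = 11.76 in^2
v = Q / A

v ≈ 10.7 in/s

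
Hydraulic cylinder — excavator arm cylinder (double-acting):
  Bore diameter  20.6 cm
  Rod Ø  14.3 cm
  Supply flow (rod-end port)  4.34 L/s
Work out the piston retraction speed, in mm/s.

v ≈ 251 mm/s

Rod-side annular area A_ann = π/4 × (20.6² − 14.3²) = 172.7 cm^2
Flow into the rod-end port fills the annular volume.
v = Q / A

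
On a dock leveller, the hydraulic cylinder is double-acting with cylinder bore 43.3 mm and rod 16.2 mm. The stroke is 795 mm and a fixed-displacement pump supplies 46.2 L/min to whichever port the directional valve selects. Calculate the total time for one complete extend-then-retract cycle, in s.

t ≈ 2.83 s

Cap-side area A_cap = π/4 × (43.3 mm)² = 1473 mm^2
Rod-side annular area A_ann = π/4 × (43.3² − 16.2²) = 1266 mm^2
t_ext = A_cap·L/Q = 1.520 s
t_ret = A_ann·L/Q = 1.308 s
t_cycle = t_ext + t_ret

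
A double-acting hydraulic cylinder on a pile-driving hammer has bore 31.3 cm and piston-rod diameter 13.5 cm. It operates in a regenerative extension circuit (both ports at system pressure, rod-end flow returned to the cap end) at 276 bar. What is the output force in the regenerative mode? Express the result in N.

With equal pressure on both faces, forces on the annular region cancel; the net push is pressure × rod cross-section.
Rod cross-section A_rod = π/4 × (13.5 cm)² = 143.1 cm^2
F = P × A_rod

F ≈ 3.95e5 N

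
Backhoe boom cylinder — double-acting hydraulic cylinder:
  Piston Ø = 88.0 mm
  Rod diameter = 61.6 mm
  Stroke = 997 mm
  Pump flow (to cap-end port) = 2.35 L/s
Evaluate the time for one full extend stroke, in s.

t ≈ 2.58 s

Cap-side area A_cap = π/4 × (88.0 mm)² = 6082 mm^2
Swept volume V = A × L; t = V / Q = A·L / Q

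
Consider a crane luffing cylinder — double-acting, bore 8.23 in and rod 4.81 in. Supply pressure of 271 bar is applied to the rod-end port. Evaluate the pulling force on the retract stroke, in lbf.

F ≈ 1.38e5 lbf

Rod-side annular area A_ann = π/4 × (8.23² − 4.81²) = 35.03 in^2
On retraction the pressure acts on the annular area (bore minus rod).
F = P × A_ann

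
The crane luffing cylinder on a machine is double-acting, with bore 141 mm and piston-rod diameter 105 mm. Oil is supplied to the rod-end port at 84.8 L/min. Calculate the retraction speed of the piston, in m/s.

v ≈ 0.203 m/s

Rod-side annular area A_ann = π/4 × (141² − 105²) = 6955 mm^2
Flow into the rod-end port fills the annular volume.
v = Q / A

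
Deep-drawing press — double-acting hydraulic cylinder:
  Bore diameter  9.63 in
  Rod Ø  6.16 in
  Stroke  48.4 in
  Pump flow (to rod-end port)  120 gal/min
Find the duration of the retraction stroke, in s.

t ≈ 4.51 s

Rod-side annular area A_ann = π/4 × (9.63² − 6.16²) = 43.03 in^2
Swept volume V = A × L; t = V / Q = A·L / Q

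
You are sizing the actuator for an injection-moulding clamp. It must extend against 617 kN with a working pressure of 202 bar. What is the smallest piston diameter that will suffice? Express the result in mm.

D ≈ 197 mm

Extension force acts on the full piston face: F = P × (π/4)D².
D = √(4F / (πP)) = √(4 × 617 kN / (π × 202 bar))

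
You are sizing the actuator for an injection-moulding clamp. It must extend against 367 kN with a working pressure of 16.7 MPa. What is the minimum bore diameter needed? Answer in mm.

Extension force acts on the full piston face: F = P × (π/4)D².
D = √(4F / (πP)) = √(4 × 367 kN / (π × 16.7 MPa))

D ≈ 167 mm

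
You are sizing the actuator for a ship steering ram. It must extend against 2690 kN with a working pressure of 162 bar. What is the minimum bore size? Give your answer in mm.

Extension force acts on the full piston face: F = P × (π/4)D².
D = √(4F / (πP)) = √(4 × 2690 kN / (π × 162 bar))

D ≈ 460 mm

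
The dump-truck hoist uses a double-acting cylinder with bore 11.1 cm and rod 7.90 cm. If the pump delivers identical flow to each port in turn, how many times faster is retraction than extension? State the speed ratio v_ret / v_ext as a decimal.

v_ret/v_ext ≈ 2.03

Cap-side area A_cap = π/4 × (11.1 cm)² = 96.77 cm^2
Rod-side annular area A_ann = π/4 × (11.1² − 7.90²) = 47.75 cm^2
For equal Q, v ∝ 1/A, so v_ret/v_ext = A_cap/A_ann.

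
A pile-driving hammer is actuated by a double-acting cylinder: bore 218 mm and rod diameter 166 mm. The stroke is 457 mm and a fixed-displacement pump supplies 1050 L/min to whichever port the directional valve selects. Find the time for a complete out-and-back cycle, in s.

Cap-side area A_cap = π/4 × (218 mm)² = 37330 mm^2
Rod-side annular area A_ann = π/4 × (218² − 166²) = 15680 mm^2
t_ext = A_cap·L/Q = 0.9747 s
t_ret = A_ann·L/Q = 0.4095 s
t_cycle = t_ext + t_ret

t ≈ 1.38 s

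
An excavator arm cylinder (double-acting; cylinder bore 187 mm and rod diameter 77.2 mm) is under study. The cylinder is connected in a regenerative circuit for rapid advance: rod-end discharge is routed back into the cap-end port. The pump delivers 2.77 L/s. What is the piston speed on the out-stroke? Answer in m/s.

v ≈ 0.592 m/s

In regeneration the rod-end outflow joins the pump flow into the cap end, so the net volume the pump must supply per unit advance equals the rod cross-section area.
Rod cross-section A_rod = π/4 × (77.2 mm)² = 4681 mm^2
v = Q_pump / A_rod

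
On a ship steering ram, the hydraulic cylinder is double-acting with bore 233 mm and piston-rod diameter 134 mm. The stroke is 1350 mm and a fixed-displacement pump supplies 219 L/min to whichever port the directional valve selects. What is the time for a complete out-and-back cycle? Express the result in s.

t ≈ 26.3 s

Cap-side area A_cap = π/4 × (233 mm)² = 42640 mm^2
Rod-side annular area A_ann = π/4 × (233² − 134²) = 28540 mm^2
t_ext = A_cap·L/Q = 15.77 s
t_ret = A_ann·L/Q = 10.55 s
t_cycle = t_ext + t_ret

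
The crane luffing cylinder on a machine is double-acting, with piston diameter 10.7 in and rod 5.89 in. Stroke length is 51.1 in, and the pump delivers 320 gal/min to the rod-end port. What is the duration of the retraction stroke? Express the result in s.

Rod-side annular area A_ann = π/4 × (10.7² − 5.89²) = 62.67 in^2
Swept volume V = A × L; t = V / Q = A·L / Q

t ≈ 2.60 s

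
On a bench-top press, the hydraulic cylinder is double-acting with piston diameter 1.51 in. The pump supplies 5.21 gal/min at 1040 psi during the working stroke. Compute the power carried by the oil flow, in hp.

W ≈ 3.16 hp

Hydraulic power = P × Q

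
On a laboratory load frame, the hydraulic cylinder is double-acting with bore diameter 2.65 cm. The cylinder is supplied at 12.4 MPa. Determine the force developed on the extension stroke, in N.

Cap-side area A_cap = π/4 × (2.65 cm)² = 5.515 cm^2
F = P × A_cap = 12.4 MPa × A_cap

F ≈ 6840 N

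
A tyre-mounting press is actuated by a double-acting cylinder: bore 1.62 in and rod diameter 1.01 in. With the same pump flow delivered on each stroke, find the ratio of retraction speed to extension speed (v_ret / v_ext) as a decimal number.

v_ret/v_ext ≈ 1.64

Cap-side area A_cap = π/4 × (1.62 in)² = 2.061 in^2
Rod-side annular area A_ann = π/4 × (1.62² − 1.01²) = 1.260 in^2
For equal Q, v ∝ 1/A, so v_ret/v_ext = A_cap/A_ann.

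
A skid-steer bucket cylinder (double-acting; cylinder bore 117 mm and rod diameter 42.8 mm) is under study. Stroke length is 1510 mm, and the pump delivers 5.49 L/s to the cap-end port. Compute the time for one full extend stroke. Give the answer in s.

t ≈ 2.96 s

Cap-side area A_cap = π/4 × (117 mm)² = 10750 mm^2
Swept volume V = A × L; t = V / Q = A·L / Q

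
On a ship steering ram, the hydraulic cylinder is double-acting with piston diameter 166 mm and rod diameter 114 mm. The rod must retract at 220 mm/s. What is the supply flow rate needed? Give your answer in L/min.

Q ≈ 151 L/min

Rod-side annular area A_ann = π/4 × (166² − 114²) = 11440 mm^2
Q = A × v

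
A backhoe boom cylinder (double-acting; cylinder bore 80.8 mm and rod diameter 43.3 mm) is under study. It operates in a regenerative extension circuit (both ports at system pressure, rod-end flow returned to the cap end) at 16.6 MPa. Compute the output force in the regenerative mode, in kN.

F ≈ 24.4 kN

With equal pressure on both faces, forces on the annular region cancel; the net push is pressure × rod cross-section.
Rod cross-section A_rod = π/4 × (43.3 mm)² = 1473 mm^2
F = P × A_rod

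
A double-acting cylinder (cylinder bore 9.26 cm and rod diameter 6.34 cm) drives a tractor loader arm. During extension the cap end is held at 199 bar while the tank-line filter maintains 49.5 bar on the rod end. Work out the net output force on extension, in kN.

Cap-side area A_cap = π/4 × (9.26 cm)² = 67.35 cm^2
Rod-side annular area A_ann = π/4 × (9.26² − 6.34²) = 35.78 cm^2
Net thrust = P_cap·A_cap − P_rod·A_ann = 134.0 kN − 17.71 kN

F ≈ 116 kN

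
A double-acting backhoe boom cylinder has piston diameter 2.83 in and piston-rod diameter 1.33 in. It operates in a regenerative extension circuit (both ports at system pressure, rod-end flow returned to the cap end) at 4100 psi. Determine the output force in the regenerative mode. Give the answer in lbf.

F ≈ 5700 lbf

With equal pressure on both faces, forces on the annular region cancel; the net push is pressure × rod cross-section.
Rod cross-section A_rod = π/4 × (1.33 in)² = 1.389 in^2
F = P × A_rod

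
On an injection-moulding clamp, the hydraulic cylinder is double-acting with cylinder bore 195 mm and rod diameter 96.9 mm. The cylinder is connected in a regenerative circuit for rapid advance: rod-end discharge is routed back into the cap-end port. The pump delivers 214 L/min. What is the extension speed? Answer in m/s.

v ≈ 0.484 m/s

In regeneration the rod-end outflow joins the pump flow into the cap end, so the net volume the pump must supply per unit advance equals the rod cross-section area.
Rod cross-section A_rod = π/4 × (96.9 mm)² = 7375 mm^2
v = Q_pump / A_rod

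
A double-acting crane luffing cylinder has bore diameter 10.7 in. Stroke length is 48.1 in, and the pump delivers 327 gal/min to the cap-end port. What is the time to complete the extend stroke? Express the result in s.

Cap-side area A_cap = π/4 × (10.7 in)² = 89.92 in^2
Swept volume V = A × L; t = V / Q = A·L / Q

t ≈ 3.44 s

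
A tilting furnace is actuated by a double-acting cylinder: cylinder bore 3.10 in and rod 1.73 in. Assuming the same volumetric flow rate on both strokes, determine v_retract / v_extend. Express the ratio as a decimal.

v_ret/v_ext ≈ 1.45

Cap-side area A_cap = π/4 × (3.10 in)² = 7.548 in^2
Rod-side annular area A_ann = π/4 × (3.10² − 1.73²) = 5.197 in^2
For equal Q, v ∝ 1/A, so v_ret/v_ext = A_cap/A_ann.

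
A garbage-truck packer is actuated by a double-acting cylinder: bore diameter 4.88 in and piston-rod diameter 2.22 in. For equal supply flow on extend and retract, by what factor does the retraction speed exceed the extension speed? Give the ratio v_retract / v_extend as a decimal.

Cap-side area A_cap = π/4 × (4.88 in)² = 18.70 in^2
Rod-side annular area A_ann = π/4 × (4.88² − 2.22²) = 14.83 in^2
For equal Q, v ∝ 1/A, so v_ret/v_ext = A_cap/A_ann.

v_ret/v_ext ≈ 1.26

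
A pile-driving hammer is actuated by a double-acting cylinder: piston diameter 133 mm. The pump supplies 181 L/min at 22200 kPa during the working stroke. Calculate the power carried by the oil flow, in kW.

W ≈ 67.0 kW

Hydraulic power = P × Q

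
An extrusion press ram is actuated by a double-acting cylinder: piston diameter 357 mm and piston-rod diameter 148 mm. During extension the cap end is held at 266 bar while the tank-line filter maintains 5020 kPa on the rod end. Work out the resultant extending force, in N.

Cap-side area A_cap = π/4 × (357 mm)² = 1.001e5 mm^2
Rod-side annular area A_ann = π/4 × (357² − 148²) = 82890 mm^2
Net thrust = P_cap·A_cap − P_rod·A_ann = 2.663e6 N − 4.161e5 N

F ≈ 2.25e6 N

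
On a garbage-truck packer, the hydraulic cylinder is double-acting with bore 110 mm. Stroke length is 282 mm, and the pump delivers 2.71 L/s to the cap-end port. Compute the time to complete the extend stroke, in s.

t ≈ 0.989 s

Cap-side area A_cap = π/4 × (110 mm)² = 9503 mm^2
Swept volume V = A × L; t = V / Q = A·L / Q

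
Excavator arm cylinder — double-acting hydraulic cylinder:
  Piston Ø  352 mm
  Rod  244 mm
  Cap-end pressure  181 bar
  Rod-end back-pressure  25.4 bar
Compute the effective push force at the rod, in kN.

F ≈ 1630 kN

Cap-side area A_cap = π/4 × (352 mm)² = 97310 mm^2
Rod-side annular area A_ann = π/4 × (352² − 244²) = 50550 mm^2
Net thrust = P_cap·A_cap − P_rod·A_ann = 1761 kN − 128.4 kN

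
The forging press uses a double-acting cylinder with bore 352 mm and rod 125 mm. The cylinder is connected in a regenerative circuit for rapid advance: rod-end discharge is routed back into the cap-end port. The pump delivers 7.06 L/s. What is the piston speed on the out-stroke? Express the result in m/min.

In regeneration the rod-end outflow joins the pump flow into the cap end, so the net volume the pump must supply per unit advance equals the rod cross-section area.
Rod cross-section A_rod = π/4 × (125 mm)² = 12270 mm^2
v = Q_pump / A_rod

v ≈ 34.5 m/min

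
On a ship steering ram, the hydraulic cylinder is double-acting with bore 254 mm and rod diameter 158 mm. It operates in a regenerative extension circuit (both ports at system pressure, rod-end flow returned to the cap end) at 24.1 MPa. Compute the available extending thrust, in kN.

With equal pressure on both faces, forces on the annular region cancel; the net push is pressure × rod cross-section.
Rod cross-section A_rod = π/4 × (158 mm)² = 19610 mm^2
F = P × A_rod

F ≈ 473 kN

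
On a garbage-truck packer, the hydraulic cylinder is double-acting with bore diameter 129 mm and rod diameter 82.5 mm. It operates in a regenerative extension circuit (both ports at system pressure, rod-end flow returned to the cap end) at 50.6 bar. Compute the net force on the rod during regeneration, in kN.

F ≈ 27.0 kN

With equal pressure on both faces, forces on the annular region cancel; the net push is pressure × rod cross-section.
Rod cross-section A_rod = π/4 × (82.5 mm)² = 5346 mm^2
F = P × A_rod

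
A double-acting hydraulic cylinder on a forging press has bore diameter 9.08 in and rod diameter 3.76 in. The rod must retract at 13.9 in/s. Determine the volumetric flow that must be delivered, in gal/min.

Rod-side annular area A_ann = π/4 × (9.08² − 3.76²) = 53.65 in^2
Q = A × v

Q ≈ 194 gal/min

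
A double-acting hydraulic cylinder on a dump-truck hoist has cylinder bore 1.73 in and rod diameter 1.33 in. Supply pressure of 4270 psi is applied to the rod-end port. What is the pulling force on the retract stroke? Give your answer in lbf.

Rod-side annular area A_ann = π/4 × (1.73² − 1.33²) = 0.9613 in^2
On retraction the pressure acts on the annular area (bore minus rod).
F = P × A_ann

F ≈ 4100 lbf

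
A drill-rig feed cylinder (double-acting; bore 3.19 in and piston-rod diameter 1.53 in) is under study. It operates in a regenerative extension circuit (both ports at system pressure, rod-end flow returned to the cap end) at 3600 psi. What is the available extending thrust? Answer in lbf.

F ≈ 6620 lbf

With equal pressure on both faces, forces on the annular region cancel; the net push is pressure × rod cross-section.
Rod cross-section A_rod = π/4 × (1.53 in)² = 1.839 in^2
F = P × A_rod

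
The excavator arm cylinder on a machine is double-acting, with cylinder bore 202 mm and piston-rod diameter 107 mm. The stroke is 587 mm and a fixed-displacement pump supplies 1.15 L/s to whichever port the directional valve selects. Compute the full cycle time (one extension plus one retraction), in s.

t ≈ 28.1 s

Cap-side area A_cap = π/4 × (202 mm)² = 32050 mm^2
Rod-side annular area A_ann = π/4 × (202² − 107²) = 23060 mm^2
t_ext = A_cap·L/Q = 16.36 s
t_ret = A_ann·L/Q = 11.77 s
t_cycle = t_ext + t_ret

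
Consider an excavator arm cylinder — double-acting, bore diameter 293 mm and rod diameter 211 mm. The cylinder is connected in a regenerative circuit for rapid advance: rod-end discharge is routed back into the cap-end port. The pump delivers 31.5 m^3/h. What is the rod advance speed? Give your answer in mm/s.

In regeneration the rod-end outflow joins the pump flow into the cap end, so the net volume the pump must supply per unit advance equals the rod cross-section area.
Rod cross-section A_rod = π/4 × (211 mm)² = 34970 mm^2
v = Q_pump / A_rod

v ≈ 250 mm/s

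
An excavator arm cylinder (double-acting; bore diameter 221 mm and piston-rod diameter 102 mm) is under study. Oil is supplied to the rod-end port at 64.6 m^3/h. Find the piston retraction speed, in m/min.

v ≈ 35.7 m/min

Rod-side annular area A_ann = π/4 × (221² − 102²) = 30190 mm^2
Flow into the rod-end port fills the annular volume.
v = Q / A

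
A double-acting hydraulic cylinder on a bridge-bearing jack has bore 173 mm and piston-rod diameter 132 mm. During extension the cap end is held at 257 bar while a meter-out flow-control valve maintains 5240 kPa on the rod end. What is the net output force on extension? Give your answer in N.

Cap-side area A_cap = π/4 × (173 mm)² = 23510 mm^2
Rod-side annular area A_ann = π/4 × (173² − 132²) = 9821 mm^2
Net thrust = P_cap·A_cap − P_rod·A_ann = 6.041e5 N − 51460 N

F ≈ 5.53e5 N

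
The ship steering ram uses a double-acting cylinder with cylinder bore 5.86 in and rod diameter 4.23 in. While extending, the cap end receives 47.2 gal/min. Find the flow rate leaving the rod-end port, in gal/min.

Q_out ≈ 22.6 gal/min

Cap-side area A_cap = π/4 × (5.86 in)² = 26.97 in^2
Rod-side annular area A_ann = π/4 × (5.86² − 4.23²) = 12.92 in^2
Piston speed v = Q_in/A_cap; rod-end outflow Q_out = v × A_ann = Q_in × A_ann/A_cap.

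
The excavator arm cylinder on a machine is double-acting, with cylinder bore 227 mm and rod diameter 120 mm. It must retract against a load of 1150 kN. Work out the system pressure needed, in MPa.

Rod-side annular area A_ann = π/4 × (227² − 120²) = 29160 mm^2
Retraction: pressure acts on the annular area.
P = F / A = 1150 kN / A

P ≈ 39.4 MPa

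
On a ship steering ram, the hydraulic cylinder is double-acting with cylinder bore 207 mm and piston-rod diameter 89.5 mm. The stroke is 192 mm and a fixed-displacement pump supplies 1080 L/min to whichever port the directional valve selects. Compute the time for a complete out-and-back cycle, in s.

Cap-side area A_cap = π/4 × (207 mm)² = 33650 mm^2
Rod-side annular area A_ann = π/4 × (207² − 89.5²) = 27360 mm^2
t_ext = A_cap·L/Q = 0.3590 s
t_ret = A_ann·L/Q = 0.2919 s
t_cycle = t_ext + t_ret

t ≈ 0.651 s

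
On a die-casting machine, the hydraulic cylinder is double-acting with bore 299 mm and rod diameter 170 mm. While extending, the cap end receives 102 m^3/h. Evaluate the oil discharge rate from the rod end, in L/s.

Cap-side area A_cap = π/4 × (299 mm)² = 70220 mm^2
Rod-side annular area A_ann = π/4 × (299² − 170²) = 47520 mm^2
Piston speed v = Q_in/A_cap; rod-end outflow Q_out = v × A_ann = Q_in × A_ann/A_cap.

Q_out ≈ 19.2 L/s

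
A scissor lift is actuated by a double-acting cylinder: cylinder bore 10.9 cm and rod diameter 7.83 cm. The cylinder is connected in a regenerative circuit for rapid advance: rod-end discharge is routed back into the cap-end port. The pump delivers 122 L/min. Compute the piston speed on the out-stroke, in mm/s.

v ≈ 422 mm/s

In regeneration the rod-end outflow joins the pump flow into the cap end, so the net volume the pump must supply per unit advance equals the rod cross-section area.
Rod cross-section A_rod = π/4 × (7.83 cm)² = 48.15 cm^2
v = Q_pump / A_rod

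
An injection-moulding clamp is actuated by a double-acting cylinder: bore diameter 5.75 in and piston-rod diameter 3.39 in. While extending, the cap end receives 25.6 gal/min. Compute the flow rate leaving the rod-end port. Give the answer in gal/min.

Cap-side area A_cap = π/4 × (5.75 in)² = 25.97 in^2
Rod-side annular area A_ann = π/4 × (5.75² − 3.39²) = 16.94 in^2
Piston speed v = Q_in/A_cap; rod-end outflow Q_out = v × A_ann = Q_in × A_ann/A_cap.

Q_out ≈ 16.7 gal/min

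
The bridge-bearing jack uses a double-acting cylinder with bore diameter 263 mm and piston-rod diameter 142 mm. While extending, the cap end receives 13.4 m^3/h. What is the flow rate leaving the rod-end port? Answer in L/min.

Cap-side area A_cap = π/4 × (263 mm)² = 54330 mm^2
Rod-side annular area A_ann = π/4 × (263² − 142²) = 38490 mm^2
Piston speed v = Q_in/A_cap; rod-end outflow Q_out = v × A_ann = Q_in × A_ann/A_cap.

Q_out ≈ 158 L/min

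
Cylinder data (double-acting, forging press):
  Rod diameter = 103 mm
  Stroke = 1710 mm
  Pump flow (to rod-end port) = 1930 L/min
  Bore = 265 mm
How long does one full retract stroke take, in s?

t ≈ 2.49 s

Rod-side annular area A_ann = π/4 × (265² − 103²) = 46820 mm^2
Swept volume V = A × L; t = V / Q = A·L / Q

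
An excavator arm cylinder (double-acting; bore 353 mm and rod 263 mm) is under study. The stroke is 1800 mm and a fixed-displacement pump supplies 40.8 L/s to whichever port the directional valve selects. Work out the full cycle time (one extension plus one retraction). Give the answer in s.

t ≈ 6.24 s

Cap-side area A_cap = π/4 × (353 mm)² = 97870 mm^2
Rod-side annular area A_ann = π/4 × (353² − 263²) = 43540 mm^2
t_ext = A_cap·L/Q = 4.318 s
t_ret = A_ann·L/Q = 1.921 s
t_cycle = t_ext + t_ret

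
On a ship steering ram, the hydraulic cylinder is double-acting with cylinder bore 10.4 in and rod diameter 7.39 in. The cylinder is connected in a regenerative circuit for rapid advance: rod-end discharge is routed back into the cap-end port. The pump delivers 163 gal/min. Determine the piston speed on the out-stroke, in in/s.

v ≈ 14.6 in/s

In regeneration the rod-end outflow joins the pump flow into the cap end, so the net volume the pump must supply per unit advance equals the rod cross-section area.
Rod cross-section A_rod = π/4 × (7.39 in)² = 42.89 in^2
v = Q_pump / A_rod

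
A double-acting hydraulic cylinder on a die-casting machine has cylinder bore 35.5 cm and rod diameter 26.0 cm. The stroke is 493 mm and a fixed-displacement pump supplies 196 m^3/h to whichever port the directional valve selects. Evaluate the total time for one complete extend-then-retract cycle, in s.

t ≈ 1.31 s

Cap-side area A_cap = π/4 × (35.5 cm)² = 989.8 cm^2
Rod-side annular area A_ann = π/4 × (35.5² − 26.0²) = 458.9 cm^2
t_ext = A_cap·L/Q = 0.8963 s
t_ret = A_ann·L/Q = 0.4155 s
t_cycle = t_ext + t_ret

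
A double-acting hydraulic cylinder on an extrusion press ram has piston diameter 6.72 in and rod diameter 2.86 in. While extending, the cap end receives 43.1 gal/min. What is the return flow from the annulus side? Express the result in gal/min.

Cap-side area A_cap = π/4 × (6.72 in)² = 35.47 in^2
Rod-side annular area A_ann = π/4 × (6.72² − 2.86²) = 29.04 in^2
Piston speed v = Q_in/A_cap; rod-end outflow Q_out = v × A_ann = Q_in × A_ann/A_cap.

Q_out ≈ 35.3 gal/min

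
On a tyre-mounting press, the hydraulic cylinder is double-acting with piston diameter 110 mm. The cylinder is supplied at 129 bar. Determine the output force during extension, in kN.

F ≈ 123 kN

Cap-side area A_cap = π/4 × (110 mm)² = 9503 mm^2
F = P × A_cap = 129 bar × A_cap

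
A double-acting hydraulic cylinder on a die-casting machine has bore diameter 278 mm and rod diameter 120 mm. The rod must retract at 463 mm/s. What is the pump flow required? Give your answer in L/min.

Q ≈ 1370 L/min

Rod-side annular area A_ann = π/4 × (278² − 120²) = 49390 mm^2
Q = A × v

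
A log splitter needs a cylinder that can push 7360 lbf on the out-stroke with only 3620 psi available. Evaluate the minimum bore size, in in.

D ≈ 1.61 in

Extension force acts on the full piston face: F = P × (π/4)D².
D = √(4F / (πP)) = √(4 × 7360 lbf / (π × 3620 psi))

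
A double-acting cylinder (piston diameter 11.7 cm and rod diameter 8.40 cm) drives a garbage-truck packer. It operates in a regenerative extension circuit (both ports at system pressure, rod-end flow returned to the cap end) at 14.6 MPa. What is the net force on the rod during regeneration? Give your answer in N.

F ≈ 80900 N

With equal pressure on both faces, forces on the annular region cancel; the net push is pressure × rod cross-section.
Rod cross-section A_rod = π/4 × (8.40 cm)² = 55.42 cm^2
F = P × A_rod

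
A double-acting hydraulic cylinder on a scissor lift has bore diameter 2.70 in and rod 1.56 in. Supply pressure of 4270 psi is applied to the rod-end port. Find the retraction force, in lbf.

Rod-side annular area A_ann = π/4 × (2.70² − 1.56²) = 3.814 in^2
On retraction the pressure acts on the annular area (bore minus rod).
F = P × A_ann

F ≈ 16300 lbf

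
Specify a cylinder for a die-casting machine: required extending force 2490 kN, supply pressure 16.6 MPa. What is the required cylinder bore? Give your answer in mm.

D ≈ 437 mm

Extension force acts on the full piston face: F = P × (π/4)D².
D = √(4F / (πP)) = √(4 × 2490 kN / (π × 16.6 MPa))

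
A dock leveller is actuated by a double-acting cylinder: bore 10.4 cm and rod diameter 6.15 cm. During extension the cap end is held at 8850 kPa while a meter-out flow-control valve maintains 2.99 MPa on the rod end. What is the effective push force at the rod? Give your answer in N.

Cap-side area A_cap = π/4 × (10.4 cm)² = 84.95 cm^2
Rod-side annular area A_ann = π/4 × (10.4² − 6.15²) = 55.24 cm^2
Net thrust = P_cap·A_cap − P_rod·A_ann = 75180 N − 16520 N

F ≈ 58700 N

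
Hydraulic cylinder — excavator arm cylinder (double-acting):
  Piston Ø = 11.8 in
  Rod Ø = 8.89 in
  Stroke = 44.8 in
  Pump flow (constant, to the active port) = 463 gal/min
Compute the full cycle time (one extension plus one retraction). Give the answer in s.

Cap-side area A_cap = π/4 × (11.8 in)² = 109.4 in^2
Rod-side annular area A_ann = π/4 × (11.8² − 8.89²) = 47.29 in^2
t_ext = A_cap·L/Q = 2.748 s
t_ret = A_ann·L/Q = 1.188 s
t_cycle = t_ext + t_ret

t ≈ 3.94 s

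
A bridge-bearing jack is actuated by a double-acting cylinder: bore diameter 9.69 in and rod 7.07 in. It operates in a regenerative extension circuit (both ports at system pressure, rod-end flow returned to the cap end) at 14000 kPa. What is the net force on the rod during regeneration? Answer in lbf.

F ≈ 79700 lbf

With equal pressure on both faces, forces on the annular region cancel; the net push is pressure × rod cross-section.
Rod cross-section A_rod = π/4 × (7.07 in)² = 39.26 in^2
F = P × A_rod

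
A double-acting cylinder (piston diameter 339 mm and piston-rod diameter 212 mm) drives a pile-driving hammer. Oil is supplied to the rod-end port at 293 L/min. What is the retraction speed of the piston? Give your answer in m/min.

v ≈ 5.33 m/min

Rod-side annular area A_ann = π/4 × (339² − 212²) = 54960 mm^2
Flow into the rod-end port fills the annular volume.
v = Q / A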